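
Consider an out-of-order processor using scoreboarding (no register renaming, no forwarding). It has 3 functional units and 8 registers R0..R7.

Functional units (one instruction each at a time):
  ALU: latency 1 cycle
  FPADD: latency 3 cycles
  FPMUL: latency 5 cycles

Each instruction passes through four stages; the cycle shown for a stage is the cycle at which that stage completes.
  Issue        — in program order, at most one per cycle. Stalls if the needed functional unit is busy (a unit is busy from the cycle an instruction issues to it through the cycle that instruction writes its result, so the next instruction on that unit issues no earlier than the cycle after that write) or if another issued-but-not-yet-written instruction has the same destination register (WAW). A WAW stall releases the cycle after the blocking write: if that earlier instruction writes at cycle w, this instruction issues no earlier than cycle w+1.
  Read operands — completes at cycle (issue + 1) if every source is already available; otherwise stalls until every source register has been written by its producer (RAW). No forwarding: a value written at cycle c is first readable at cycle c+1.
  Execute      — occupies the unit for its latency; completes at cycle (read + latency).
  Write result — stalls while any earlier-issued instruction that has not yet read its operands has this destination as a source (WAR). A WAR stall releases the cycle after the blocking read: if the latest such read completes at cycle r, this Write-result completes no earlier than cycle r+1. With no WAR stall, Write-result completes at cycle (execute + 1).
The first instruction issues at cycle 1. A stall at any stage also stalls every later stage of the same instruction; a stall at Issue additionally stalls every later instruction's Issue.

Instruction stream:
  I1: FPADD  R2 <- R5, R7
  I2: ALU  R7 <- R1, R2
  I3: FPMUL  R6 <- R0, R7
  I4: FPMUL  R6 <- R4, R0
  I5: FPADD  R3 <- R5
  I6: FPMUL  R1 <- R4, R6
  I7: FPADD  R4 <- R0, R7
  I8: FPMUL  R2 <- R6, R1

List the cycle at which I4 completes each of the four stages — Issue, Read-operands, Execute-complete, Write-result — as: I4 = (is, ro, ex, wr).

c1: I1→FPADD
c2: I1 RO; I2→ALU
c3: I3→FPMUL
c5: I1 EX
c6: I1 WR R2
c7: I2 RO
c8: I2 EX
c9: I2 WR R7
c10: I3 RO
c15: I3 EX
c16: I3 WR R6
c17: I4→FPMUL
c18: I4 RO; I5→FPADD
c19: I5 RO
c22: I5 EX
c23: I4 EX; I5 WR R3
c24: I4 WR R6
c25: I6→FPMUL
c26: I6 RO; I7→FPADD
c27: I7 RO
c30: I7 EX
c31: I6 EX; I7 WR R4
c32: I6 WR R1
c33: I8→FPMUL
c34: I8 RO
c39: I8 EX
c40: I8 WR R2

I4 = (17, 18, 23, 24)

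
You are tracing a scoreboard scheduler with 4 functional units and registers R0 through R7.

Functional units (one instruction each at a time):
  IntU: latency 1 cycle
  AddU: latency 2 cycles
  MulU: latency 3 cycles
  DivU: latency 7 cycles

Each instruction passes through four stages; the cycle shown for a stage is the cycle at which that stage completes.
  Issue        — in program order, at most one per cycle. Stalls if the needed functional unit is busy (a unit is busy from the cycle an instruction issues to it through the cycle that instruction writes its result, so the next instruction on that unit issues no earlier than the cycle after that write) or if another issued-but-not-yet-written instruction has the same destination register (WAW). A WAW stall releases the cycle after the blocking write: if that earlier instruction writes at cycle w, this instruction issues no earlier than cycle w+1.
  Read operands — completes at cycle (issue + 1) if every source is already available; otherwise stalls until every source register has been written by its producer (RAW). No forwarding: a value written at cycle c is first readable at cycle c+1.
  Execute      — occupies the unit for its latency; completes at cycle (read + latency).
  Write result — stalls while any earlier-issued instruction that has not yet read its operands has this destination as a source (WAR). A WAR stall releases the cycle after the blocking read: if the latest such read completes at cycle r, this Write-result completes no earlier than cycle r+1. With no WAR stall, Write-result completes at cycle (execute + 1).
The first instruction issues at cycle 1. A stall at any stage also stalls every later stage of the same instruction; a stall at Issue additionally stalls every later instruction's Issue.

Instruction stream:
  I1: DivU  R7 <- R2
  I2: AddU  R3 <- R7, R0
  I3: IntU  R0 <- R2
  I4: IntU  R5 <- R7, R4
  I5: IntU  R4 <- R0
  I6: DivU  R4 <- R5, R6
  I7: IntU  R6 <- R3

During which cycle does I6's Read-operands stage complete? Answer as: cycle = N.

cycle = 22

[1] I1 issues→DivU
[2] I1 reads · I2 issues→AddU
[3] I3 issues→IntU
[4] I3 reads
[5] I3 exec-done
[9] I1 exec-done
[10] I1 writes R7
[11] I2 reads
[12] I3 writes R0
[13] I2 exec-done · I4 issues→IntU
[14] I2 writes R3 · I4 reads
[15] I4 exec-done
[16] I4 writes R5
[17] I5 issues→IntU
[18] I5 reads
[19] I5 exec-done
[20] I5 writes R4
[21] I6 issues→DivU
[22] I6 reads · I7 issues→IntU
[23] I7 reads
[24] I7 exec-done
[25] I7 writes R6
[29] I6 exec-done
[30] I6 writes R4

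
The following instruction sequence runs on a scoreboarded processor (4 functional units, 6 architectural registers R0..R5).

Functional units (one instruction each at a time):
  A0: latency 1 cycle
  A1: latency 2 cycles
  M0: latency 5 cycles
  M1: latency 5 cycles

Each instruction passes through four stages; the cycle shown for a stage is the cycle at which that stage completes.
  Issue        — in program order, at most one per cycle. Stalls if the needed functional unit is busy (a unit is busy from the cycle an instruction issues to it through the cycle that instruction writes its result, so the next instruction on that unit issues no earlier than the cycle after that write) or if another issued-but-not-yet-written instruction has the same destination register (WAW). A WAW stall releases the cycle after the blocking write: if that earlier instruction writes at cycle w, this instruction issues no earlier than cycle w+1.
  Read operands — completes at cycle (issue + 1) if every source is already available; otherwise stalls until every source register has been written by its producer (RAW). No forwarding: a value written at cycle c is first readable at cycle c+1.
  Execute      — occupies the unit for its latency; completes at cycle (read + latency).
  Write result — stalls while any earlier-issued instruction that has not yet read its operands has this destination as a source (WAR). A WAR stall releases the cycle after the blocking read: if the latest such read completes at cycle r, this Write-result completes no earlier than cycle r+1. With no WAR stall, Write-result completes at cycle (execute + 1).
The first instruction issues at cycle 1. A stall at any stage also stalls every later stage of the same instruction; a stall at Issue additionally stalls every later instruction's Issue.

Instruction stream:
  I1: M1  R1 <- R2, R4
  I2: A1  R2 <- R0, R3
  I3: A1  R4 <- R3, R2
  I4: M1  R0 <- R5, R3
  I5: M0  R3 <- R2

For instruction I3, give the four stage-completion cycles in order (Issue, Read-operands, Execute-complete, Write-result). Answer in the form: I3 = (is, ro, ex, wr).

I1: IS=1 RO=2 EX=7 WR=8
I2: IS=2 RO=3 EX=5 WR=6
I3: IS=7 RO=8 EX=10 WR=11  [struct: A1 busy until I2 writes@6]
I4: IS=9 RO=10 EX=15 WR=16  [struct: M1 busy until I1 writes@8]
I5: IS=10 RO=11 EX=16 WR=17

I3 = (7, 8, 10, 11)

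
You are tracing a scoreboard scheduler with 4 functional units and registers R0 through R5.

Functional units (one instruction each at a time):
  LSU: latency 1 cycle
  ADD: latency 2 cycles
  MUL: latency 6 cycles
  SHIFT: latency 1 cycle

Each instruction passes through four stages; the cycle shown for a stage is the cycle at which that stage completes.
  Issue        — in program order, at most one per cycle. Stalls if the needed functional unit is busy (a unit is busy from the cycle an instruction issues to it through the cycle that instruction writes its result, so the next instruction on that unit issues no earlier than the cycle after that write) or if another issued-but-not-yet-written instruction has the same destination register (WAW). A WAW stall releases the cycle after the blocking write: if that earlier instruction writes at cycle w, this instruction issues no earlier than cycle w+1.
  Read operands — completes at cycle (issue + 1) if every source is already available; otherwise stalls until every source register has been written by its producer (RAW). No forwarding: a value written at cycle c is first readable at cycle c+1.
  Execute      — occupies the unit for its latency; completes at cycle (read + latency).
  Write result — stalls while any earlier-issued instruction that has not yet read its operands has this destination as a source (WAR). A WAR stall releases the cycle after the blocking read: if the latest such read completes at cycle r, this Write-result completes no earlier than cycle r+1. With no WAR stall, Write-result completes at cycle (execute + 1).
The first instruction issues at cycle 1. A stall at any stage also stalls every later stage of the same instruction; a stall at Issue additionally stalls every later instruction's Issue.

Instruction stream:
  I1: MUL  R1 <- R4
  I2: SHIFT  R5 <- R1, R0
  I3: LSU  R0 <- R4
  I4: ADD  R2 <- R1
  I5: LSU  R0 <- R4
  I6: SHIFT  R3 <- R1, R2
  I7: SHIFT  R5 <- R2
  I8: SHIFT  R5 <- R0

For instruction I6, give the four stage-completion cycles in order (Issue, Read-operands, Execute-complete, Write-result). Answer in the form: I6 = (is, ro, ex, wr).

I6 = (13, 14, 15, 16)

cycle 1: I1 dispatched to MUL
cycle 2: I1 operands ready; I2 dispatched to SHIFT
cycle 3: I3 dispatched to LSU
cycle 4: I3 operands ready; I4 dispatched to ADD
cycle 5: I3 complete
cycle 8: I1 complete
cycle 9: R1←I1
cycle 10: I2 operands ready; I4 operands ready
cycle 11: I2 complete; R0←I3
cycle 12: R5←I2; I4 complete; I5 dispatched to LSU
cycle 13: R2←I4; I5 operands ready; I6 dispatched to SHIFT
cycle 14: I5 complete; I6 operands ready
cycle 15: R0←I5; I6 complete
cycle 16: R3←I6
cycle 17: I7 dispatched to SHIFT
cycle 18: I7 operands ready
cycle 19: I7 complete
cycle 20: R5←I7
cycle 21: I8 dispatched to SHIFT
cycle 22: I8 operands ready
cycle 23: I8 complete
cycle 24: R5←I8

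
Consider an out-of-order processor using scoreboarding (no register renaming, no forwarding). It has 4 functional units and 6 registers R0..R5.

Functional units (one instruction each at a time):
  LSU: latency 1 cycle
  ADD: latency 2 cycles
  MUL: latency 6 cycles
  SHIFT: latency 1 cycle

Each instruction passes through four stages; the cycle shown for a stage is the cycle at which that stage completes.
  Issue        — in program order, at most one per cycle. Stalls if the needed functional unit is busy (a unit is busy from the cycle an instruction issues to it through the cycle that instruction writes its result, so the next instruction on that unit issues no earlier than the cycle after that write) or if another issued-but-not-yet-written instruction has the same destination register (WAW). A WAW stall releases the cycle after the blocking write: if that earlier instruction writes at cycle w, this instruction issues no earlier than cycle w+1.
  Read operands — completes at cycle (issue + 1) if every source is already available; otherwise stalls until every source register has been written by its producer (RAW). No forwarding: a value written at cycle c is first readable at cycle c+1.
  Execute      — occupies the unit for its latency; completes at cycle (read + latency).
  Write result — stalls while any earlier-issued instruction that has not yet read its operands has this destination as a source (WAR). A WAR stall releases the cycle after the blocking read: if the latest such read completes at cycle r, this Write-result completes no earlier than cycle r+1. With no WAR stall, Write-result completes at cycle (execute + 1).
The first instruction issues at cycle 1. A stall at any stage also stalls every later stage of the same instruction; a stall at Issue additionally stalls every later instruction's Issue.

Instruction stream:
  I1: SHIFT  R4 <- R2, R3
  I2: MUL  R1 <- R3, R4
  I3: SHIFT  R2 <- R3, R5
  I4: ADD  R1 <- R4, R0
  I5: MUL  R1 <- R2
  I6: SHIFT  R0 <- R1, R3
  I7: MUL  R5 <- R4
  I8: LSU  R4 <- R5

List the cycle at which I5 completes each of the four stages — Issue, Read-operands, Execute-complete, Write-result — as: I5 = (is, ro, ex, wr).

I5 = (18, 19, 25, 26)

  I1 | 1 | 2 | 3 | 4
  I2 | 2 | 5 | 11 | 12   RAW R4: wait I1 write@4
  I3 | 5 | 6 | 7 | 8   struct: SHIFT busy until I1 writes@4
  I4 | 13 | 14 | 16 | 17   WAW R1: wait I2 write@12
  I5 | 18 | 19 | 25 | 26   WAW R1: wait I4 write@17
  I6 | 19 | 27 | 28 | 29   RAW R1: wait I5 write@26
  I7 | 27 | 28 | 34 | 35   struct: MUL busy until I5 writes@26
  I8 | 28 | 36 | 37 | 38   RAW R5: wait I7 write@35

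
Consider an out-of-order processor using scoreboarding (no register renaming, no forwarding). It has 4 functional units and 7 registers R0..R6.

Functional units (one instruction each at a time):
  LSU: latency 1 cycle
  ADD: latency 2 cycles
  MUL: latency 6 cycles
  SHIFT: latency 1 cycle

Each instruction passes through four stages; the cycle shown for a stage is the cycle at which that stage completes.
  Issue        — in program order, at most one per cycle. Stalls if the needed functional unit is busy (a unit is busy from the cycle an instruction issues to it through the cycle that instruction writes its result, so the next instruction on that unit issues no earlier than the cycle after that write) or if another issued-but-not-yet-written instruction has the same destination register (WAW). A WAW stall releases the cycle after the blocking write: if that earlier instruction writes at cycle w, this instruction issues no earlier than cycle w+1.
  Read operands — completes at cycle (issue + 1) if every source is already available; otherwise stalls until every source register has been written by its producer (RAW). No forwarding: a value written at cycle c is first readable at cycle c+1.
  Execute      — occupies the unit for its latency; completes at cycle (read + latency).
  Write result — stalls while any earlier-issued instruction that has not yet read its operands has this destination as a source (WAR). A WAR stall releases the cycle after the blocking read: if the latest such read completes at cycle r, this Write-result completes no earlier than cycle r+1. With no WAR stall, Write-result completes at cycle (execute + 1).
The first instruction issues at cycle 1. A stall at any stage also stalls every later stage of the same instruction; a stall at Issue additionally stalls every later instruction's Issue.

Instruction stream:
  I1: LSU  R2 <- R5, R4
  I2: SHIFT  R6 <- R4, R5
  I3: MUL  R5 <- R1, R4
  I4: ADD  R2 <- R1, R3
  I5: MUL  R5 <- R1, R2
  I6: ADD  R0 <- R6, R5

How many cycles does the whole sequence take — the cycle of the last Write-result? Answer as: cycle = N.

cycle = 24

t=1  issue I1 (LSU)
t=2  I1 read-ops | issue I2 (SHIFT)
t=3  I1 finished on LSU | I2 read-ops | issue I3 (MUL)
t=4  I1→R2 | I2 finished on SHIFT | I3 read-ops
t=5  I2→R6 | issue I4 (ADD)
t=6  I4 read-ops
t=8  I4 finished on ADD
t=9  I4→R2
t=10  I3 finished on MUL
t=11  I3→R5
t=12  issue I5 (MUL)
t=13  I5 read-ops | issue I6 (ADD)
t=19  I5 finished on MUL
t=20  I5→R5
t=21  I6 read-ops
t=23  I6 finished on ADD
t=24  I6→R0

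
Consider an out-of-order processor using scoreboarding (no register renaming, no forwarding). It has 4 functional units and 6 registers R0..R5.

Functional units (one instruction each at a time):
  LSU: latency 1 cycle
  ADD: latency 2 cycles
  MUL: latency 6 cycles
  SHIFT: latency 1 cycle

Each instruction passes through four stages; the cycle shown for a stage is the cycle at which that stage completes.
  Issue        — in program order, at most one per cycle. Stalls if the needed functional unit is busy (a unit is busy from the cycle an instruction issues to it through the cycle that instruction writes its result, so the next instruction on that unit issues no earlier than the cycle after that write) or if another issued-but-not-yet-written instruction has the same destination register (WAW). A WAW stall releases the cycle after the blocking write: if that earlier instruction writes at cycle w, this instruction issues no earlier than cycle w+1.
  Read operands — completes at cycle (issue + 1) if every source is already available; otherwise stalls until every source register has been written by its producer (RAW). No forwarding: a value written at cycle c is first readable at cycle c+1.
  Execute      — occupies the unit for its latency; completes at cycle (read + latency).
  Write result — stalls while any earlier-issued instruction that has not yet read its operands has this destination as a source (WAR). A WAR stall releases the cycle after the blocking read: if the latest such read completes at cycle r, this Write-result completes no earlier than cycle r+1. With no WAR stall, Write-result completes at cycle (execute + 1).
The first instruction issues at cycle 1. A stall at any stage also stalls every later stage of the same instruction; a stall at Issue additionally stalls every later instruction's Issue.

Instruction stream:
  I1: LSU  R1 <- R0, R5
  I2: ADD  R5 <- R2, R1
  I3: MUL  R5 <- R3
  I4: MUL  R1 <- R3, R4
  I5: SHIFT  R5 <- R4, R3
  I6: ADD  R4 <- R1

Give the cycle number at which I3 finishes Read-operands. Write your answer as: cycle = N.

cycle = 10

cycle 1: issue I1 (LSU)
cycle 2: I1 read-ops · issue I2 (ADD)
cycle 3: I1 finished on LSU
cycle 4: I1→R1
cycle 5: I2 read-ops
cycle 7: I2 finished on ADD
cycle 8: I2→R5
cycle 9: issue I3 (MUL)
cycle 10: I3 read-ops
cycle 16: I3 finished on MUL
cycle 17: I3→R5
cycle 18: issue I4 (MUL)
cycle 19: I4 read-ops · issue I5 (SHIFT)
cycle 20: I5 read-ops · issue I6 (ADD)
cycle 21: I5 finished on SHIFT
cycle 22: I5→R5
cycle 25: I4 finished on MUL
cycle 26: I4→R1
cycle 27: I6 read-ops
cycle 29: I6 finished on ADD
cycle 30: I6→R4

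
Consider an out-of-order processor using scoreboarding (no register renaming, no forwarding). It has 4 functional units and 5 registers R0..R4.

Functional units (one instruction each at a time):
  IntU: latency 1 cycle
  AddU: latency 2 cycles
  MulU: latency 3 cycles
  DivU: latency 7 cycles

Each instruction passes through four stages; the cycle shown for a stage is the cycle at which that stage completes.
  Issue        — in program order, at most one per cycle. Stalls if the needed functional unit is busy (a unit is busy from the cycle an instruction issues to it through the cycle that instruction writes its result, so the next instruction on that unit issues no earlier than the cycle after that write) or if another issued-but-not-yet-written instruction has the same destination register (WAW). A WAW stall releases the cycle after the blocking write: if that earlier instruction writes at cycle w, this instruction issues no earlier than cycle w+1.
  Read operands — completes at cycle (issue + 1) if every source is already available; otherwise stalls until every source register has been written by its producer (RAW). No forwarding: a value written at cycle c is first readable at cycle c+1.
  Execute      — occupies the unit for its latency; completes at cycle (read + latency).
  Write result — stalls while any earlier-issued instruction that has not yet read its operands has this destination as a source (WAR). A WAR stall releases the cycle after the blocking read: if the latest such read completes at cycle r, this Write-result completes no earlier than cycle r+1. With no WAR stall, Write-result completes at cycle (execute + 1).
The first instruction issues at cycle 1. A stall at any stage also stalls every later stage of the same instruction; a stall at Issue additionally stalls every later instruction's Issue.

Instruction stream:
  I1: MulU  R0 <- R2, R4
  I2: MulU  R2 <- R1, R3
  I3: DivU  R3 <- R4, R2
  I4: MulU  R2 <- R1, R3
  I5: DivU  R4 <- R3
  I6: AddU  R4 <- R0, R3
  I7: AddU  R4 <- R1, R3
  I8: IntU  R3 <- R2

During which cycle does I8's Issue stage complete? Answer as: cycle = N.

[1] issue I1 (MulU)
[2] I1 read-ops
[5] I1 finished on MulU
[6] I1→R0
[7] issue I2 (MulU)
[8] I2 read-ops · issue I3 (DivU)
[11] I2 finished on MulU
[12] I2→R2
[13] I3 read-ops · issue I4 (MulU)
[20] I3 finished on DivU
[21] I3→R3
[22] I4 read-ops · issue I5 (DivU)
[23] I5 read-ops
[25] I4 finished on MulU
[26] I4→R2
[30] I5 finished on DivU
[31] I5→R4
[32] issue I6 (AddU)
[33] I6 read-ops
[35] I6 finished on AddU
[36] I6→R4
[37] issue I7 (AddU)
[38] I7 read-ops · issue I8 (IntU)
[39] I8 read-ops
[40] I7 finished on AddU · I8 finished on IntU
[41] I7→R4 · I8→R3

cycle = 38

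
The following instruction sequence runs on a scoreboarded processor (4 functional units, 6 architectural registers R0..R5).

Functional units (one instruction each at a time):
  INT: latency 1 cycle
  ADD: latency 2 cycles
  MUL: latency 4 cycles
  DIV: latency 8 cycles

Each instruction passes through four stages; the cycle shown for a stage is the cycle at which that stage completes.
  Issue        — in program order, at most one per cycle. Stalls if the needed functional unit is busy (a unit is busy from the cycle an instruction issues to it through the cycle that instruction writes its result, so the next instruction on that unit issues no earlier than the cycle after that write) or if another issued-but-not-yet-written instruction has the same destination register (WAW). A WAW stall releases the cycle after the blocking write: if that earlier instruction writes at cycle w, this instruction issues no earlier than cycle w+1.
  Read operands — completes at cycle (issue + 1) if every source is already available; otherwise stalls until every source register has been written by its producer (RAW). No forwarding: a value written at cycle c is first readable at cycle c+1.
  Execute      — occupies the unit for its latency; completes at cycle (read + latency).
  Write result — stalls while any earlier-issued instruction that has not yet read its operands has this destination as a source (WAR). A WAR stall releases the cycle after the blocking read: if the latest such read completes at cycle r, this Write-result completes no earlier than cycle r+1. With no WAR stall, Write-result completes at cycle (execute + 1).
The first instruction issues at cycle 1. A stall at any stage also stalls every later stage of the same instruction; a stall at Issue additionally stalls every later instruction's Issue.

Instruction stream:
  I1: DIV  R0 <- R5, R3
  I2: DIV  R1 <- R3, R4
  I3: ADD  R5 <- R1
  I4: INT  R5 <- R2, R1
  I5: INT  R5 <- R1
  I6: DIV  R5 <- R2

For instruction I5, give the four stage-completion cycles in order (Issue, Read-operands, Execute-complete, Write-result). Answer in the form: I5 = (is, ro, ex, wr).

1) issue 1, read 2, done 10, write 11
2) issue 12, read 13, done 21, write 22  <struct: DIV busy until I1 writes@11>
3) issue 13, read 23, done 25, write 26  <RAW R1: wait I2 write@22>
4) issue 27, read 28, done 29, write 30  <WAW R5: wait I3 write@26>
5) issue 31, read 32, done 33, write 34  <struct: INT busy until I4 writes@30>
6) issue 35, read 36, done 44, write 45  <WAW R5: wait I5 write@34>

I5 = (31, 32, 33, 34)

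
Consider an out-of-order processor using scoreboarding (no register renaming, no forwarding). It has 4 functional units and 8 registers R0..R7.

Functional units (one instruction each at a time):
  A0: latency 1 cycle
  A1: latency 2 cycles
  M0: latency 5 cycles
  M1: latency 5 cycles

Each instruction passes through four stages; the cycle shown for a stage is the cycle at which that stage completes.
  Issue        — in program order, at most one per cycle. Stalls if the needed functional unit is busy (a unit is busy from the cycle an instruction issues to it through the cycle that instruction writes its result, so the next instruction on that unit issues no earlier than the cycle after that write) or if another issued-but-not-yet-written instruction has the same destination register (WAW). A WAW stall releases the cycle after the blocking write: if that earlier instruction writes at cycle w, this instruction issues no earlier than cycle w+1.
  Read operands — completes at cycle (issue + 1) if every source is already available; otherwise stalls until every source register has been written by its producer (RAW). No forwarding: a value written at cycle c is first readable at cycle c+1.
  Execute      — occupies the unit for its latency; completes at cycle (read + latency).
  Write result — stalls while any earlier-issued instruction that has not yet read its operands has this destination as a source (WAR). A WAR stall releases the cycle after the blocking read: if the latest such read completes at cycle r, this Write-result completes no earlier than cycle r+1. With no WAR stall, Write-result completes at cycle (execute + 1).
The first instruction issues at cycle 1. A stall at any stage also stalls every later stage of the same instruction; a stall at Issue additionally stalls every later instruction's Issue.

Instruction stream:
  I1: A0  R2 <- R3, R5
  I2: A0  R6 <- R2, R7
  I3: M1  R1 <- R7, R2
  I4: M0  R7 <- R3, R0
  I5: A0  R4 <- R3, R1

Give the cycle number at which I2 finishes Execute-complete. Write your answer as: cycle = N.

cycle 1: I1 issues→A0
cycle 2: I1 reads
cycle 3: I1 exec-done
cycle 4: I1 writes R2
cycle 5: I2 issues→A0
cycle 6: I2 reads · I3 issues→M1
cycle 7: I2 exec-done · I3 reads · I4 issues→M0
cycle 8: I2 writes R6 · I4 reads
cycle 9: I5 issues→A0
cycle 12: I3 exec-done
cycle 13: I3 writes R1 · I4 exec-done
cycle 14: I4 writes R7 · I5 reads
cycle 15: I5 exec-done
cycle 16: I5 writes R4

cycle = 7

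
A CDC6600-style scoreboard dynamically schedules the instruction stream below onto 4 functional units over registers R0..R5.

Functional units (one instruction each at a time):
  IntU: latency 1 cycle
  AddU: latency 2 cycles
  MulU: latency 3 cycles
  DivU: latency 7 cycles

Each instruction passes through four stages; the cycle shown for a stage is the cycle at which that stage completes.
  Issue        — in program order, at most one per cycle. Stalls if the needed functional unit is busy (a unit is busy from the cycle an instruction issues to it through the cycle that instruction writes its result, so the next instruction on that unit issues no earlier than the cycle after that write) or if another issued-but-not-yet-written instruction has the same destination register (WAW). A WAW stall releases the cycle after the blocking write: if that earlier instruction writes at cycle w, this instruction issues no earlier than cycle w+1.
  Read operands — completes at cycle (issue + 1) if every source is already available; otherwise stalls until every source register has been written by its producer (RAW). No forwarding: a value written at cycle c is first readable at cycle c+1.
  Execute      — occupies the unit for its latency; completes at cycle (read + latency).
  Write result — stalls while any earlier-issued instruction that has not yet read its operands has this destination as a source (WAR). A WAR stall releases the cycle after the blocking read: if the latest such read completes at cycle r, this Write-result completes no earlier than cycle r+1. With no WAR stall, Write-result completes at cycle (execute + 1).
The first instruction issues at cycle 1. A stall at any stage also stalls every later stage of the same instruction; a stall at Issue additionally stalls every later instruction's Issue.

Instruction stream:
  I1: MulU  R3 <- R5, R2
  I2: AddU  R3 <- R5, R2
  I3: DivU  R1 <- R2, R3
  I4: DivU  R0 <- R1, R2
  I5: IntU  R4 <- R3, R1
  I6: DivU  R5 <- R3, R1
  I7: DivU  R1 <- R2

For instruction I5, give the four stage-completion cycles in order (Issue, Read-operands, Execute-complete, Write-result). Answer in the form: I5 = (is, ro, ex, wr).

I5 = (22, 23, 24, 25)

I1: IS=1 RO=2 EX=5 WR=6
I2: IS=7 RO=8 EX=10 WR=11  [WAW R3: wait I1 write@6]
I3: IS=8 RO=12 EX=19 WR=20  [RAW R3: wait I2 write@11]
I4: IS=21 RO=22 EX=29 WR=30  [struct: DivU busy until I3 writes@20]
I5: IS=22 RO=23 EX=24 WR=25
I6: IS=31 RO=32 EX=39 WR=40  [struct: DivU busy until I4 writes@30]
I7: IS=41 RO=42 EX=49 WR=50  [struct: DivU busy until I6 writes@40]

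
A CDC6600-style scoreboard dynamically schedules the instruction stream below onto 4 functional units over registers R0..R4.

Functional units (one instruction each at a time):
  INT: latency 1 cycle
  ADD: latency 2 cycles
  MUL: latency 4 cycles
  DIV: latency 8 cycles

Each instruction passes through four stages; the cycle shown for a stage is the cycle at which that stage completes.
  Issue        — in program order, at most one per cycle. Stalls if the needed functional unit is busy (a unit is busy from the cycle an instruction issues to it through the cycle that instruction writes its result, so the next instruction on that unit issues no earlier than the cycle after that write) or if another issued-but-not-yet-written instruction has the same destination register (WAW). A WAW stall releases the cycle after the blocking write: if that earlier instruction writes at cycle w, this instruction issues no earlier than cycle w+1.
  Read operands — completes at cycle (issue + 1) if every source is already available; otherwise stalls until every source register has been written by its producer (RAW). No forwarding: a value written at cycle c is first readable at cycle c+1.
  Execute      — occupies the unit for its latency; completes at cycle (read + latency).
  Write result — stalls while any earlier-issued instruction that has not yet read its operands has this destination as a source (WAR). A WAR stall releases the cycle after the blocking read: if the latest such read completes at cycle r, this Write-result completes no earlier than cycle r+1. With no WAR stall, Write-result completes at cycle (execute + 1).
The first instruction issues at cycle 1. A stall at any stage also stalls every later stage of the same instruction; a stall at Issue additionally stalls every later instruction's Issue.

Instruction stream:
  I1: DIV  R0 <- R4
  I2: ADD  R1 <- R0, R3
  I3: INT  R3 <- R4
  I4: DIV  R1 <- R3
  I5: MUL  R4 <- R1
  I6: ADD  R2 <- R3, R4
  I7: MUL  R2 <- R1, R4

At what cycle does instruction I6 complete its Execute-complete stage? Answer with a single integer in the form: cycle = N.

c1: I1 issues→DIV
c2: I1 reads, I2 issues→ADD
c3: I3 issues→INT
c4: I3 reads
c5: I3 exec-done
c10: I1 exec-done
c11: I1 writes R0
c12: I2 reads
c13: I3 writes R3
c14: I2 exec-done
c15: I2 writes R1
c16: I4 issues→DIV
c17: I4 reads, I5 issues→MUL
c18: I6 issues→ADD
c25: I4 exec-done
c26: I4 writes R1
c27: I5 reads
c31: I5 exec-done
c32: I5 writes R4
c33: I6 reads
c35: I6 exec-done
c36: I6 writes R2
c37: I7 issues→MUL
c38: I7 reads
c42: I7 exec-done
c43: I7 writes R2

cycle = 35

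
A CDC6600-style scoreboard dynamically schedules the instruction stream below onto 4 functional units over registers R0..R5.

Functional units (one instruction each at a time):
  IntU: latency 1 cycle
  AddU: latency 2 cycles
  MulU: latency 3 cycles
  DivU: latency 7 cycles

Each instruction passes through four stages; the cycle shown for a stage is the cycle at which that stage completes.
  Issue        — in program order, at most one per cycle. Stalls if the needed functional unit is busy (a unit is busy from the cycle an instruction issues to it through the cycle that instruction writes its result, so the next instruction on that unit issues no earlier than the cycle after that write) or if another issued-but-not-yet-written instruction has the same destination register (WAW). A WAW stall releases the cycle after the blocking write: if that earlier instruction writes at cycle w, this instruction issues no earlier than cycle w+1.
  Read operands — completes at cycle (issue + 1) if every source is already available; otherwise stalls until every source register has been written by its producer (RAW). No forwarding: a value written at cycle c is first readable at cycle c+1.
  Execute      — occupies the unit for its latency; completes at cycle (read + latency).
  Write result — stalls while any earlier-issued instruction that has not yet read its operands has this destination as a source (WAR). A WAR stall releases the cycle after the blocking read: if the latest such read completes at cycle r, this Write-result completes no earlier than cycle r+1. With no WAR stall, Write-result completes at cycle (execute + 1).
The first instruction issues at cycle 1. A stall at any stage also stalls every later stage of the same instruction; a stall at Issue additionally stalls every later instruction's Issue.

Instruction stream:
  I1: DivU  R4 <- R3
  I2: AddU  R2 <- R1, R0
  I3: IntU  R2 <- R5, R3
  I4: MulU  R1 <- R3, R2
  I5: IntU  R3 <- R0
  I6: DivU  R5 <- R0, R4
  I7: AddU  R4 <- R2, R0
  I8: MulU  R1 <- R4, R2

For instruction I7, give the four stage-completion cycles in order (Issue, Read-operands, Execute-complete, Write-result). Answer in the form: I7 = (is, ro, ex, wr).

[1] I1→DivU
[2] I1 RO; I2→AddU
[3] I2 RO
[5] I2 EX
[6] I2 WR R2
[7] I3→IntU
[8] I3 RO; I4→MulU
[9] I1 EX; I3 EX
[10] I1 WR R4; I3 WR R2
[11] I4 RO; I5→IntU
[12] I5 RO; I6→DivU
[13] I5 EX; I6 RO; I7→AddU
[14] I4 EX; I5 WR R3; I7 RO
[15] I4 WR R1
[16] I7 EX; I8→MulU
[17] I7 WR R4
[18] I8 RO
[20] I6 EX
[21] I6 WR R5; I8 EX
[22] I8 WR R1

I7 = (13, 14, 16, 17)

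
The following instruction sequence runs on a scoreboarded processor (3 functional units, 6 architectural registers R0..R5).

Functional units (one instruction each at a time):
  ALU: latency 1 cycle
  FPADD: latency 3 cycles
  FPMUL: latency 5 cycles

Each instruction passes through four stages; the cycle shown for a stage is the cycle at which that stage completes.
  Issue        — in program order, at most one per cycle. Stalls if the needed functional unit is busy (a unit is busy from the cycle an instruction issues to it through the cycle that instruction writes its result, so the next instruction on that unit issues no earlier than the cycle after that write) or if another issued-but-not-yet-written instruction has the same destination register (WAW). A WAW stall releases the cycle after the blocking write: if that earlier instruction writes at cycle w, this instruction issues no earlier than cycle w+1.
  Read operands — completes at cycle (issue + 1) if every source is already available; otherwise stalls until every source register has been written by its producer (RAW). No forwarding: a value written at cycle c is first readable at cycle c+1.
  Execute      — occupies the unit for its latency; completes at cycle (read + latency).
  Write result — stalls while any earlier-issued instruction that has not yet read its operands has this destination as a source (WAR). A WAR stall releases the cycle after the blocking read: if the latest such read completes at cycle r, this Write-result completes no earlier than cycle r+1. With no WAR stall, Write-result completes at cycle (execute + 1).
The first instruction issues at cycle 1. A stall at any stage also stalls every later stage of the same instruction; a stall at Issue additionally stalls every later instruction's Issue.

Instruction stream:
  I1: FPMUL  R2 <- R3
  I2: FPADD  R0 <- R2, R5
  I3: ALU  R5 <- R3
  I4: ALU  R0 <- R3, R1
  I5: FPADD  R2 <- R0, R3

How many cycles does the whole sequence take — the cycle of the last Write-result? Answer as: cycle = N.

[I1] 1/2/7/8
[I2] 2/9/12/13  (RAW R2: wait I1 write@8)
[I3] 3/4/5/10  (WAR R5: wait I2 read@9)
[I4] 14/15/16/17  (WAW R0: wait I2 write@13)
[I5] 15/18/21/22  (RAW R0: wait I4 write@17)

cycle = 22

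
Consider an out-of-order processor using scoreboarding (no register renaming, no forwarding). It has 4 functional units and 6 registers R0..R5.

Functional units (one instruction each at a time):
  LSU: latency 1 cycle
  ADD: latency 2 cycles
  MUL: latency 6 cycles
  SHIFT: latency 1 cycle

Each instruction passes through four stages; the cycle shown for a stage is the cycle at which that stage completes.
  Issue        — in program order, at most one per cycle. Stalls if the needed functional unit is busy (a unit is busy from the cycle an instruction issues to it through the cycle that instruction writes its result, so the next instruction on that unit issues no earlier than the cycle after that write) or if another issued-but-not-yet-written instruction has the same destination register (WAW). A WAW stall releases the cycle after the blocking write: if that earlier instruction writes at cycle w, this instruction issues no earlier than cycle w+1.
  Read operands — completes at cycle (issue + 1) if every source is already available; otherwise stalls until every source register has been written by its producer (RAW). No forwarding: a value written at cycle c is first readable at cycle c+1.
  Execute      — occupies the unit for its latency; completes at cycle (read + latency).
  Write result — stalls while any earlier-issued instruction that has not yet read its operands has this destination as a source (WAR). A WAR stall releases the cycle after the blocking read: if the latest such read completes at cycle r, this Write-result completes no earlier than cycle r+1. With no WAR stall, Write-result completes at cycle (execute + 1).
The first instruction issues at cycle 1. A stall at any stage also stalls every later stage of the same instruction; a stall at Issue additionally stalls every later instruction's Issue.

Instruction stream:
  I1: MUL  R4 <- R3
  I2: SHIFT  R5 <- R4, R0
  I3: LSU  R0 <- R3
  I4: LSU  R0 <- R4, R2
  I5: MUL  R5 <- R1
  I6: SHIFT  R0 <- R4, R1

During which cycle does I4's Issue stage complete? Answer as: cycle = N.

[1] I1→MUL
[2] I1 RO, I2→SHIFT
[3] I3→LSU
[4] I3 RO
[5] I3 EX
[8] I1 EX
[9] I1 WR R4
[10] I2 RO
[11] I2 EX, I3 WR R0
[12] I2 WR R5, I4→LSU
[13] I4 RO, I5→MUL
[14] I4 EX, I5 RO
[15] I4 WR R0
[16] I6→SHIFT
[17] I6 RO
[18] I6 EX
[19] I6 WR R0
[20] I5 EX
[21] I5 WR R5

cycle = 12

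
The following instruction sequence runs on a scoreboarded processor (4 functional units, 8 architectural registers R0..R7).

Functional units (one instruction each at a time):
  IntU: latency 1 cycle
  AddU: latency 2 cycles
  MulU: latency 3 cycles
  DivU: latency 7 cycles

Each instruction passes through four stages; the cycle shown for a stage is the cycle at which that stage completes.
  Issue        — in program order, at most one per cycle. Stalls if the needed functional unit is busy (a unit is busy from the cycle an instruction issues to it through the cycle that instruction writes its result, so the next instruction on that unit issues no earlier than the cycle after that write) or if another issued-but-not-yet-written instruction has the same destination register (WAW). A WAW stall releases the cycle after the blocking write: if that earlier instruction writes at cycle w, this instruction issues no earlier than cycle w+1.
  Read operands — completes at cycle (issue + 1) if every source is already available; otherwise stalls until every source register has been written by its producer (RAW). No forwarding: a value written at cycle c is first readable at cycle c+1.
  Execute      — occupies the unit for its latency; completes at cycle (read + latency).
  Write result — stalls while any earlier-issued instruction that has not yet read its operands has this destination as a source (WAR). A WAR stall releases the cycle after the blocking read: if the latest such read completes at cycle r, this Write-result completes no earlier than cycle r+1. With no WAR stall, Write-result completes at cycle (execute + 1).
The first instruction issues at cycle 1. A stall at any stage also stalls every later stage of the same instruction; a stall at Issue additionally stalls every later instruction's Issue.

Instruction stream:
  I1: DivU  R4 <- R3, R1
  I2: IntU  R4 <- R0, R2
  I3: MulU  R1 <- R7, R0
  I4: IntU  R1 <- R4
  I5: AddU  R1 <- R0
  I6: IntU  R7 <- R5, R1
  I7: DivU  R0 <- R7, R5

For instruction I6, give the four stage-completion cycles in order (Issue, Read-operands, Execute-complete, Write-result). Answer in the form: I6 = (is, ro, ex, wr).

t=1  I1→DivU
t=2  I1 RO
t=9  I1 EX
t=10  I1 WR R4
t=11  I2→IntU
t=12  I2 RO | I3→MulU
t=13  I2 EX | I3 RO
t=14  I2 WR R4
t=16  I3 EX
t=17  I3 WR R1
t=18  I4→IntU
t=19  I4 RO
t=20  I4 EX
t=21  I4 WR R1
t=22  I5→AddU
t=23  I5 RO | I6→IntU
t=24  I7→DivU
t=25  I5 EX
t=26  I5 WR R1
t=27  I6 RO
t=28  I6 EX
t=29  I6 WR R7
t=30  I7 RO
t=37  I7 EX
t=38  I7 WR R0

I6 = (23, 27, 28, 29)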